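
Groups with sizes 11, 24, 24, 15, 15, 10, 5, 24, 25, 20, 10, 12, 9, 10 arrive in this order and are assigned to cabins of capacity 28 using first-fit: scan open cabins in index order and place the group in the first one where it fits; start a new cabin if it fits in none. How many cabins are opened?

9

  11 → cabin 1 (new)  [load 11/28]
  24 → cabin 2 (new)  [load 24/28]
  24 → cabin 3 (new)  [load 24/28]
  15 → cabin 1  [load 26/28]
  15 → cabin 4 (new)  [load 15/28]
  10 → cabin 4  [load 25/28]
  5 → cabin 5 (new)  [load 5/28]
  24 → cabin 6 (new)  [load 24/28]
  25 → cabin 7 (new)  [load 25/28]
  20 → cabin 5  [load 25/28]
  10 → cabin 8 (new)  [load 10/28]
  12 → cabin 8  [load 22/28]
  9 → cabin 9 (new)  [load 9/28]
  10 → cabin 9  [load 19/28]
9 cabins opened.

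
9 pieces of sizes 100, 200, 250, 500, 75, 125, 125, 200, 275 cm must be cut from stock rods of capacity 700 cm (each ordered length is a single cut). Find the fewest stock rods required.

Total = 500 + 275 + 250 + 200 + 200 + 125 + 125 + 100 + 75 = 1850 cm.
Lower bound: ⌈1850/700⌉ = 3 stock rods.
A packing using 3 stock rods:
  stock rod 1: 500 + 200 = 700
  stock rod 2: 275 + 250 + 125 = 650
  stock rod 3: 200 + 125 + 100 + 75 = 500
This matches the lower bound, so 3 is optimal.

3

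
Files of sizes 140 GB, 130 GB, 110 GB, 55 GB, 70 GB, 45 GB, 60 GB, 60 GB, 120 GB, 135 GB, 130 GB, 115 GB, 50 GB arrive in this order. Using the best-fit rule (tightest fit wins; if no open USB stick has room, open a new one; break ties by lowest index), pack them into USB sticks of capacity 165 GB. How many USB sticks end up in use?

  140 → USB stick 1 (new)  [load 140/165]
  130 → USB stick 2 (new)  [load 130/165]
  110 → USB stick 3 (new)  [load 110/165]
  55 → USB stick 3  [load 165/165]
  70 → USB stick 4 (new)  [load 70/165]
  45 → USB stick 4  [load 115/165]
  60 → USB stick 5 (new)  [load 60/165]
  60 → USB stick 5  [load 120/165]
  120 → USB stick 6 (new)  [load 120/165]
  135 → USB stick 7 (new)  [load 135/165]
  130 → USB stick 8 (new)  [load 130/165]
  115 → USB stick 9 (new)  [load 115/165]
  50 → USB stick 4  [load 165/165]
9 USB sticks opened.

9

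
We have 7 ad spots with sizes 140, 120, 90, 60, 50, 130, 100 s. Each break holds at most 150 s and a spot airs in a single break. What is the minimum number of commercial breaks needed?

5

Total = 140 + 130 + 120 + 100 + 90 + 60 + 50 = 690 s.
Lower bound: ⌈690/150⌉ = 5 commercial breaks.
A packing using 5 commercial breaks:
  break 1: 140 = 140
  break 2: 130 = 130
  break 3: 120 = 120
  break 4: 100 + 50 = 150
  break 5: 90 + 60 = 150
This matches the lower bound, so 5 is optimal.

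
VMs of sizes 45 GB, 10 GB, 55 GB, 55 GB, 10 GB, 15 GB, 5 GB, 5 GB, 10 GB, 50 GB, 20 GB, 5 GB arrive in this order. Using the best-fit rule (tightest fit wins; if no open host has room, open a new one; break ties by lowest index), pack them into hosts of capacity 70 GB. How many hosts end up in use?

  45 → host 1 (new)  [load 45/70]
  10 → host 1  [load 55/70]
  55 → host 2 (new)  [load 55/70]
  55 → host 3 (new)  [load 55/70]
  10 → host 1  [load 65/70]
  15 → host 2  [load 70/70]
  5 → host 1  [load 70/70]
  5 → host 3  [load 60/70]
  10 → host 3  [load 70/70]
  50 → host 4 (new)  [load 50/70]
  20 → host 4  [load 70/70]
  5 → host 5 (new)  [load 5/70]
5 hosts opened.

5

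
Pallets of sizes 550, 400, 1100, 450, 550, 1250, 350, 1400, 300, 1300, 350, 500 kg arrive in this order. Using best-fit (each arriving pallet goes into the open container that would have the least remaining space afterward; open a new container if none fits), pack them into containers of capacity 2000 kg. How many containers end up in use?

  550 → container 1 (new)  [load 550/2000]
  400 → container 1  [load 950/2000]
  1100 → container 2 (new)  [load 1100/2000]
  450 → container 2  [load 1550/2000]
  550 → container 1  [load 1500/2000]
  1250 → container 3 (new)  [load 1250/2000]
  350 → container 2  [load 1900/2000]
  1400 → container 4 (new)  [load 1400/2000]
  300 → container 1  [load 1800/2000]
  1300 → container 5 (new)  [load 1300/2000]
  350 → container 4  [load 1750/2000]
  500 → container 5  [load 1800/2000]
5 containers opened.

5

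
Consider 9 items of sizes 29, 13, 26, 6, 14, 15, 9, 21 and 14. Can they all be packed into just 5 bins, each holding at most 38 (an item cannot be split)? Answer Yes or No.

Yes

A valid assignment using 5 bins:
  bin 1: 29 + 9 = 38
  bin 2: 26 + 6 = 32
  bin 3: 21 + 15 = 36
  bin 4: 14 + 14 = 28
  bin 5: 13 = 13
Every load is within 38, so 5 bins suffice.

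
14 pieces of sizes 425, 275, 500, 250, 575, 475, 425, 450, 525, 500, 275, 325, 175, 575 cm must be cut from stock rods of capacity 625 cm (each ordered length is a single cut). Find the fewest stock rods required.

11

Total = 575 + 575 + 525 + 500 + 500 + 475 + 450 + 425 + 425 + 325 + 275 + 275 + 250 + 175 = 5750 cm.
Lower bound: ⌈5750/625⌉ = 10 stock rods.
A packing using 11 stock rods:
  stock rod 1: 575 = 575
  stock rod 2: 575 = 575
  stock rod 3: 525 = 525
  stock rod 4: 500 = 500
  stock rod 5: 500 = 500
  stock rod 6: 475 = 475
  stock rod 7: 450 + 175 = 625
  stock rod 8: 425 = 425
  stock rod 9: 425 = 425
  stock rod 10: 325 + 275 = 600
  stock rod 11: 275 + 250 = 525
No arrangement into 10 stock rods stays within capacity, so 11 is optimal.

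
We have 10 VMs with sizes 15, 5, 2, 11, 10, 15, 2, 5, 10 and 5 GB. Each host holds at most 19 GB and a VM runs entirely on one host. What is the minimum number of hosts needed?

Total = 15 + 15 + 11 + 10 + 10 + 5 + 5 + 5 + 2 + 2 = 80 GB.
Lower bound: ⌈80/19⌉ = 5 hosts.
A packing using 5 hosts:
  host 1: 15 + 2 + 2 = 19
  host 2: 15 = 15
  host 3: 11 + 5 = 16
  host 4: 10 + 5 = 15
  host 5: 10 + 5 = 15
This matches the lower bound, so 5 is optimal.

5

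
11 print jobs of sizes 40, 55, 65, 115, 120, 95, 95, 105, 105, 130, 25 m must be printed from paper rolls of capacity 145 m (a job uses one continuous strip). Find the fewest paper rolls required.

8

Total = 130 + 120 + 115 + 105 + 105 + 95 + 95 + 65 + 55 + 40 + 25 = 950 m.
Lower bound: ⌈950/145⌉ = 7 paper rolls.
A packing using 8 paper rolls:
  roll 1: 130 = 130
  roll 2: 120 + 25 = 145
  roll 3: 115 = 115
  roll 4: 105 + 40 = 145
  roll 5: 105 = 105
  roll 6: 95 = 95
  roll 7: 95 = 95
  roll 8: 65 + 55 = 120
No arrangement into 7 paper rolls stays within capacity, so 8 is optimal.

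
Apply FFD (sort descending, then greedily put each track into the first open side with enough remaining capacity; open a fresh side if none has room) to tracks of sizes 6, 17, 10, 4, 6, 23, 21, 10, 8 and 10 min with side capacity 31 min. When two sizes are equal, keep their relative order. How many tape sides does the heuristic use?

Sorted descending: 23, 21, 17, 10, 10, 10, 8, 6, 6, 4.
  23 → side 1 (new)  [load 23/31]
  21 → side 2 (new)  [load 21/31]
  17 → side 3 (new)  [load 17/31]
  10 → side 2  [load 31/31]
  10 → side 3  [load 27/31]
  10 → side 4 (new)  [load 10/31]
  8 → side 1  [load 31/31]
  6 → side 4  [load 16/31]
  6 → side 4  [load 22/31]
  4 → side 3  [load 31/31]
4 tape sides opened.

4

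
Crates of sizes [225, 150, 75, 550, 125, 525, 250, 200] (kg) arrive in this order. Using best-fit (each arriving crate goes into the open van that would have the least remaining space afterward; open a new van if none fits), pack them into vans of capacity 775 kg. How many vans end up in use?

3

  225 → van 1 (new)  [load 225/775]
  150 → van 1  [load 375/775]
  75 → van 1  [load 450/775]
  550 → van 2 (new)  [load 550/775]
  125 → van 2  [load 675/775]
  525 → van 3 (new)  [load 525/775]
  250 → van 3  [load 775/775]
  200 → van 1  [load 650/775]
3 vans opened.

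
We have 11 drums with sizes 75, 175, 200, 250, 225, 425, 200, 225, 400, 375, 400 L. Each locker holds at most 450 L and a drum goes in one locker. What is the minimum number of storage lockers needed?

Total = 425 + 400 + 400 + 375 + 250 + 225 + 225 + 200 + 200 + 175 + 75 = 2950 L.
Lower bound: ⌈2950/450⌉ = 7 storage lockers.
A packing using 7 storage lockers:
  locker 1: 425 = 425
  locker 2: 400 = 400
  locker 3: 400 = 400
  locker 4: 375 + 75 = 450
  locker 5: 250 + 200 = 450
  locker 6: 225 + 225 = 450
  locker 7: 200 + 175 = 375
This matches the lower bound, so 7 is optimal.

7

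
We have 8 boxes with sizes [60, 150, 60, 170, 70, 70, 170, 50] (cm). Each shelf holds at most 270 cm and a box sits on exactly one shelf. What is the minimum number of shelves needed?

Total = 170 + 170 + 150 + 70 + 70 + 60 + 60 + 50 = 800 cm.
Lower bound: ⌈800/270⌉ = 3 shelves.
A packing using 4 shelves:
  shelf 1: 170 + 70 = 240
  shelf 2: 170 + 70 = 240
  shelf 3: 150 + 60 + 60 = 270
  shelf 4: 50 = 50
No arrangement into 3 shelves stays within capacity, so 4 is optimal.

4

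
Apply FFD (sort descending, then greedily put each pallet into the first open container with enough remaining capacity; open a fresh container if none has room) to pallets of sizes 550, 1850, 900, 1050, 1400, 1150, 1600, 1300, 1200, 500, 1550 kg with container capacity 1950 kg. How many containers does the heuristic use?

8

Sorted descending: 1850, 1600, 1550, 1400, 1300, 1200, 1150, 1050, 900, 550, 500.
  1850 → container 1 (new)  [load 1850/1950]
  1600 → container 2 (new)  [load 1600/1950]
  1550 → container 3 (new)  [load 1550/1950]
  1400 → container 4 (new)  [load 1400/1950]
  1300 → container 5 (new)  [load 1300/1950]
  1200 → container 6 (new)  [load 1200/1950]
  1150 → container 7 (new)  [load 1150/1950]
  1050 → container 8 (new)  [load 1050/1950]
  900 → container 8  [load 1950/1950]
  550 → container 4  [load 1950/1950]
  500 → container 5  [load 1800/1950]
8 containers opened.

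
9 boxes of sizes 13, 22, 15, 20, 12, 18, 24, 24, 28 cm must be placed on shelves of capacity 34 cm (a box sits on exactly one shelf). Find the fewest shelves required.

6

Total = 28 + 24 + 24 + 22 + 20 + 18 + 15 + 13 + 12 = 176 cm.
Lower bound: ⌈176/34⌉ = 6 shelves.
A packing using 6 shelves:
  shelf 1: 28 = 28
  shelf 2: 24 = 24
  shelf 3: 24 = 24
  shelf 4: 22 + 12 = 34
  shelf 5: 20 + 13 = 33
  shelf 6: 18 + 15 = 33
This matches the lower bound, so 6 is optimal.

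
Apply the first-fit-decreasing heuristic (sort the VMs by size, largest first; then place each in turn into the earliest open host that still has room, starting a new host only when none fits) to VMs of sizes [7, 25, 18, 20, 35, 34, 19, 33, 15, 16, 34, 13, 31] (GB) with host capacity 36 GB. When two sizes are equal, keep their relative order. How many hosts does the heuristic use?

9

Sorted descending: 35, 34, 34, 33, 31, 25, 20, 19, 18, 16, 15, 13, 7.
  35 → host 1 (new)  [load 35/36]
  34 → host 2 (new)  [load 34/36]
  34 → host 3 (new)  [load 34/36]
  33 → host 4 (new)  [load 33/36]
  31 → host 5 (new)  [load 31/36]
  25 → host 6 (new)  [load 25/36]
  20 → host 7 (new)  [load 20/36]
  19 → host 8 (new)  [load 19/36]
  18 → host 9 (new)  [load 18/36]
  16 → host 7  [load 36/36]
  15 → host 8  [load 34/36]
  13 → host 9  [load 31/36]
  7 → host 6  [load 32/36]
9 hosts opened.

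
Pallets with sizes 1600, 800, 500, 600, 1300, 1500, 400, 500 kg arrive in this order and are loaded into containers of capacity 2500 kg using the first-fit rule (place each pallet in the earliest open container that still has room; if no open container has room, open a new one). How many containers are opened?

  1600 → container 1 (new)  [load 1600/2500]
  800 → container 1  [load 2400/2500]
  500 → container 2 (new)  [load 500/2500]
  600 → container 2  [load 1100/2500]
  1300 → container 2  [load 2400/2500]
  1500 → container 3 (new)  [load 1500/2500]
  400 → container 3  [load 1900/2500]
  500 → container 3  [load 2400/2500]
3 containers opened.

3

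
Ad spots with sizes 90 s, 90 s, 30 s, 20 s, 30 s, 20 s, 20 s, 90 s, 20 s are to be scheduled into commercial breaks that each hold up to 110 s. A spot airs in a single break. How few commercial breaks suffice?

Total = 90 + 90 + 90 + 30 + 30 + 20 + 20 + 20 + 20 = 410 s.
Lower bound: ⌈410/110⌉ = 4 commercial breaks.
A packing using 4 commercial breaks:
  break 1: 90 + 20 = 110
  break 2: 90 + 20 = 110
  break 3: 90 + 20 = 110
  break 4: 30 + 30 + 20 = 80
This matches the lower bound, so 4 is optimal.

4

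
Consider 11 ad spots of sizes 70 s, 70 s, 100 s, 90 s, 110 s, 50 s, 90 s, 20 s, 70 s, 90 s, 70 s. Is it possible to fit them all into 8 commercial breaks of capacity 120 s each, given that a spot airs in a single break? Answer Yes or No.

No

Total = 830 s; ⌈830/120⌉ = 7.
9 ad spots each exceed half the capacity and cannot share a break, forcing at least 9 commercial breaks.
At least 9 commercial breaks are required, but only 8 are allowed.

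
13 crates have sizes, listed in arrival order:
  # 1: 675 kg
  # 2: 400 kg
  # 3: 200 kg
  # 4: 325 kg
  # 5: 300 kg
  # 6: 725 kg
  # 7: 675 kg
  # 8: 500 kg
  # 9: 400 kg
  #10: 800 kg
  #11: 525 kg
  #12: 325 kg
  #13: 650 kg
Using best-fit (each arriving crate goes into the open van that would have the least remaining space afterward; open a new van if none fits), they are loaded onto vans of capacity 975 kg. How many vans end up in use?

8

  675 → van 1 (new)  [load 675/975]
  400 → van 2 (new)  [load 400/975]
  200 → van 1  [load 875/975]
  325 → van 2  [load 725/975]
  300 → van 3 (new)  [load 300/975]
  725 → van 4 (new)  [load 725/975]
  675 → van 3  [load 975/975]
  500 → van 5 (new)  [load 500/975]
  400 → van 5  [load 900/975]
  800 → van 6 (new)  [load 800/975]
  525 → van 7 (new)  [load 525/975]
  325 → van 7  [load 850/975]
  650 → van 8 (new)  [load 650/975]
8 vans opened.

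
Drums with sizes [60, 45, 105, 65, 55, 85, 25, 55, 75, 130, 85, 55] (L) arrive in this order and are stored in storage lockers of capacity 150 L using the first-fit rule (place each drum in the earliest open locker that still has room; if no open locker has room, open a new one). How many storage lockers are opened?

  60 → locker 1 (new)  [load 60/150]
  45 → locker 1  [load 105/150]
  105 → locker 2 (new)  [load 105/150]
  65 → locker 3 (new)  [load 65/150]
  55 → locker 3  [load 120/150]
  85 → locker 4 (new)  [load 85/150]
  25 → locker 1  [load 130/150]
  55 → locker 4  [load 140/150]
  75 → locker 5 (new)  [load 75/150]
  130 → locker 6 (new)  [load 130/150]
  85 → locker 7 (new)  [load 85/150]
  55 → locker 5  [load 130/150]
7 storage lockers opened.

7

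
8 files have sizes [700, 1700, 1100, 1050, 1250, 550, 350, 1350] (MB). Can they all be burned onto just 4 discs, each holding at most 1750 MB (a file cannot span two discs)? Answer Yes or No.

Total = 8050 MB; ⌈8050/1750⌉ = 5.
At least 5 discs are required, but only 4 are allowed.

No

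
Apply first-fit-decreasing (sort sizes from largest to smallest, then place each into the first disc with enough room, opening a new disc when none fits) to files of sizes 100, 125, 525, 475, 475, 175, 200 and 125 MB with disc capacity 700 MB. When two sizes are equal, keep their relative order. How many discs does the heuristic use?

Sorted descending: 525, 475, 475, 200, 175, 125, 125, 100.
  525 → disc 1 (new)  [load 525/700]
  475 → disc 2 (new)  [load 475/700]
  475 → disc 3 (new)  [load 475/700]
  200 → disc 2  [load 675/700]
  175 → disc 1  [load 700/700]
  125 → disc 3  [load 600/700]
  125 → disc 4 (new)  [load 125/700]
  100 → disc 3  [load 700/700]
4 discs opened.

4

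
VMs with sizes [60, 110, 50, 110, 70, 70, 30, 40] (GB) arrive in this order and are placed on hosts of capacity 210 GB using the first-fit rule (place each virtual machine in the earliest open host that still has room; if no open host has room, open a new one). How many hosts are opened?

  60 → host 1 (new)  [load 60/210]
  110 → host 1  [load 170/210]
  50 → host 2 (new)  [load 50/210]
  110 → host 2  [load 160/210]
  70 → host 3 (new)  [load 70/210]
  70 → host 3  [load 140/210]
  30 → host 1  [load 200/210]
  40 → host 2  [load 200/210]
3 hosts opened.

3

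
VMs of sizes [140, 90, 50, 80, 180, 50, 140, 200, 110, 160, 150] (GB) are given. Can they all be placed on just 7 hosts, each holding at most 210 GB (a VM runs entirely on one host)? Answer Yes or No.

No

Total = 1350 GB; ⌈1350/210⌉ = 7.
The bound of 7 does not rule out 7, but exhaustive search shows no assignment into 7 hosts of capacity 210 GB exists — the minimum is 8.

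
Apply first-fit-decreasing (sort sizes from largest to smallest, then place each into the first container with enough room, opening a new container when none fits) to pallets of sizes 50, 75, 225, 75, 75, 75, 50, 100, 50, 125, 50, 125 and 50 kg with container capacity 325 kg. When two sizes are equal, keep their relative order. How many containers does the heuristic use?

Sorted descending: 225, 125, 125, 100, 75, 75, 75, 75, 50, 50, 50, 50, 50.
  225 → container 1 (new)  [load 225/325]
  125 → container 2 (new)  [load 125/325]
  125 → container 2  [load 250/325]
  100 → container 1  [load 325/325]
  75 → container 2  [load 325/325]
  75 → container 3 (new)  [load 75/325]
  75 → container 3  [load 150/325]
  75 → container 3  [load 225/325]
  50 → container 3  [load 275/325]
  50 → container 3  [load 325/325]
  50 → container 4 (new)  [load 50/325]
  50 → container 4  [load 100/325]
  50 → container 4  [load 150/325]
4 containers opened.

4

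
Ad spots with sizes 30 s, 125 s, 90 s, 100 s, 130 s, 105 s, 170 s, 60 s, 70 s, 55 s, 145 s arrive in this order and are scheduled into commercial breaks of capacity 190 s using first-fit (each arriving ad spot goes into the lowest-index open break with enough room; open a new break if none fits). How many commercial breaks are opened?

7

  30 → break 1 (new)  [load 30/190]
  125 → break 1  [load 155/190]
  90 → break 2 (new)  [load 90/190]
  100 → break 2  [load 190/190]
  130 → break 3 (new)  [load 130/190]
  105 → break 4 (new)  [load 105/190]
  170 → break 5 (new)  [load 170/190]
  60 → break 3  [load 190/190]
  70 → break 4  [load 175/190]
  55 → break 6 (new)  [load 55/190]
  145 → break 7 (new)  [load 145/190]
7 commercial breaks opened.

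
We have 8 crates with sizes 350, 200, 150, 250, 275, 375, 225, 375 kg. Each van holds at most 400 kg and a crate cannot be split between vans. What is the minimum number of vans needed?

Total = 375 + 375 + 350 + 275 + 250 + 225 + 200 + 150 = 2200 kg.
Lower bound: ⌈2200/400⌉ = 6 vans.
A packing using 7 vans:
  van 1: 375 = 375
  van 2: 375 = 375
  van 3: 350 = 350
  van 4: 275 = 275
  van 5: 250 + 150 = 400
  van 6: 225 = 225
  van 7: 200 = 200
No arrangement into 6 vans stays within capacity, so 7 is optimal.

7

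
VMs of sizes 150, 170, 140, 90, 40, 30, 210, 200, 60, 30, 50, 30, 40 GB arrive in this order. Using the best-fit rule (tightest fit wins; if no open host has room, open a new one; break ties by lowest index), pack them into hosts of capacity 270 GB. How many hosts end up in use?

  150 → host 1 (new)  [load 150/270]
  170 → host 2 (new)  [load 170/270]
  140 → host 3 (new)  [load 140/270]
  90 → host 2  [load 260/270]
  40 → host 1  [load 190/270]
  30 → host 1  [load 220/270]
  210 → host 4 (new)  [load 210/270]
  200 → host 5 (new)  [load 200/270]
  60 → host 4  [load 270/270]
  30 → host 1  [load 250/270]
  50 → host 5  [load 250/270]
  30 → host 3  [load 170/270]
  40 → host 3  [load 210/270]
5 hosts opened.

5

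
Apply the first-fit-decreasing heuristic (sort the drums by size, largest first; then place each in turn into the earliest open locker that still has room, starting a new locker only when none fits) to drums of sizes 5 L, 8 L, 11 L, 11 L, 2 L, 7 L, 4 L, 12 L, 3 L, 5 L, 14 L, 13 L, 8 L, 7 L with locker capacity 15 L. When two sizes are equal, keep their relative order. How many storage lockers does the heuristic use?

Sorted descending: 14, 13, 12, 11, 11, 8, 8, 7, 7, 5, 5, 4, 3, 2.
  14 → locker 1 (new)  [load 14/15]
  13 → locker 2 (new)  [load 13/15]
  12 → locker 3 (new)  [load 12/15]
  11 → locker 4 (new)  [load 11/15]
  11 → locker 5 (new)  [load 11/15]
  8 → locker 6 (new)  [load 8/15]
  8 → locker 7 (new)  [load 8/15]
  7 → locker 6  [load 15/15]
  7 → locker 7  [load 15/15]
  5 → locker 8 (new)  [load 5/15]
  5 → locker 8  [load 10/15]
  4 → locker 4  [load 15/15]
  3 → locker 3  [load 15/15]
  2 → locker 2  [load 15/15]
8 storage lockers opened.

8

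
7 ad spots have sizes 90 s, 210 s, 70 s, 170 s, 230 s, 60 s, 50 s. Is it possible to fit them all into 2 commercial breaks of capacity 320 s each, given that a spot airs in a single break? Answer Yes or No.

No

Total = 880 s; ⌈880/320⌉ = 3.
At least 3 commercial breaks are required, but only 2 are allowed.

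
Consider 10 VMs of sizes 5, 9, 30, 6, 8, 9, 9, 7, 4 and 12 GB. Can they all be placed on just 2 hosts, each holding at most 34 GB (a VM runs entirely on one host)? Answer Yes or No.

No

Total = 99 GB; ⌈99/34⌉ = 3.
At least 3 hosts are required, but only 2 are allowed.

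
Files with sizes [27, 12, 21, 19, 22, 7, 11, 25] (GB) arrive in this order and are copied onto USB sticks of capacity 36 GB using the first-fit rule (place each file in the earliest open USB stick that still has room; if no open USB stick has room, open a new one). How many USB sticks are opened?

5

  27 → USB stick 1 (new)  [load 27/36]
  12 → USB stick 2 (new)  [load 12/36]
  21 → USB stick 2  [load 33/36]
  19 → USB stick 3 (new)  [load 19/36]
  22 → USB stick 4 (new)  [load 22/36]
  7 → USB stick 1  [load 34/36]
  11 → USB stick 3  [load 30/36]
  25 → USB stick 5 (new)  [load 25/36]
5 USB sticks opened.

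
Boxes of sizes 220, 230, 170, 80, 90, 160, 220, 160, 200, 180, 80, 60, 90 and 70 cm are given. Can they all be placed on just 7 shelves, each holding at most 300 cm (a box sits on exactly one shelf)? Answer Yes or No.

Total = 2010 cm; ⌈2010/300⌉ = 7.
8 boxes each exceed half the capacity and cannot share a shelf, forcing at least 8 shelves.
At least 8 shelves are required, but only 7 are allowed.

No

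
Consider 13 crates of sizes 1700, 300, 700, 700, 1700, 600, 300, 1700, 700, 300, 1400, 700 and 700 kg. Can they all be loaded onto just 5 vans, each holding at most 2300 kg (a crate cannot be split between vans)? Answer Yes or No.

Total = 11500 kg; ⌈11500/2300⌉ = 5.
The bound of 5 does not rule out 5, but exhaustive search shows no assignment into 5 vans of capacity 2300 kg exists — the minimum is 6.

No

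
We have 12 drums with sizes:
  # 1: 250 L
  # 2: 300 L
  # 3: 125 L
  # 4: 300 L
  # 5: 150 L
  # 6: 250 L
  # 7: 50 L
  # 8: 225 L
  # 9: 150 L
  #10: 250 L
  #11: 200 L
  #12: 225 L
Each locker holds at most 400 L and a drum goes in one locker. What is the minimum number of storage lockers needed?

8

Total = 300 + 300 + 250 + 250 + 250 + 225 + 225 + 200 + 150 + 150 + 125 + 50 = 2475 L.
Lower bound: ⌈2475/400⌉ = 7 storage lockers.
A packing using 8 storage lockers:
  locker 1: 300 + 50 = 350
  locker 2: 300 = 300
  locker 3: 250 + 150 = 400
  locker 4: 250 + 150 = 400
  locker 5: 250 + 125 = 375
  locker 6: 225 = 225
  locker 7: 225 = 225
  locker 8: 200 = 200
No arrangement into 7 storage lockers stays within capacity, so 8 is optimal.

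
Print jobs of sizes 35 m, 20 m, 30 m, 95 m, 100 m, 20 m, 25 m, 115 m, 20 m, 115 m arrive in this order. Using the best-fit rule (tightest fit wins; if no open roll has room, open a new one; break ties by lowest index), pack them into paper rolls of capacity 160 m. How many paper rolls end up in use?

  35 → roll 1 (new)  [load 35/160]
  20 → roll 1  [load 55/160]
  30 → roll 1  [load 85/160]
  95 → roll 2 (new)  [load 95/160]
  100 → roll 3 (new)  [load 100/160]
  20 → roll 3  [load 120/160]
  25 → roll 3  [load 145/160]
  115 → roll 4 (new)  [load 115/160]
  20 → roll 4  [load 135/160]
  115 → roll 5 (new)  [load 115/160]
5 paper rolls opened.

5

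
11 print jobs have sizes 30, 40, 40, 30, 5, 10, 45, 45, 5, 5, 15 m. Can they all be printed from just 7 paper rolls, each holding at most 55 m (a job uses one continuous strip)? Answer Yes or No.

A valid assignment using 6 paper rolls:
  roll 1: 45 + 10 = 55
  roll 2: 45 + 5 + 5 = 55
  roll 3: 40 + 15 = 55
  roll 4: 40 + 5 = 45
  roll 5: 30 = 30
  roll 6: 30 = 30
That uses only 6 ≤ 7, so 7 paper rolls are enough.

Yes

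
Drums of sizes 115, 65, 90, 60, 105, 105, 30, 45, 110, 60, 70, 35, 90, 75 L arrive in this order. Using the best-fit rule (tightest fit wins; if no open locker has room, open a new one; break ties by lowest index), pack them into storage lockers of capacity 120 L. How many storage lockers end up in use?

  115 → locker 1 (new)  [load 115/120]
  65 → locker 2 (new)  [load 65/120]
  90 → locker 3 (new)  [load 90/120]
  60 → locker 4 (new)  [load 60/120]
  105 → locker 5 (new)  [load 105/120]
  105 → locker 6 (new)  [load 105/120]
  30 → locker 3  [load 120/120]
  45 → locker 2  [load 110/120]
  110 → locker 7 (new)  [load 110/120]
  60 → locker 4  [load 120/120]
  70 → locker 8 (new)  [load 70/120]
  35 → locker 8  [load 105/120]
  90 → locker 9 (new)  [load 90/120]
  75 → locker 10 (new)  [load 75/120]
10 storage lockers opened.

10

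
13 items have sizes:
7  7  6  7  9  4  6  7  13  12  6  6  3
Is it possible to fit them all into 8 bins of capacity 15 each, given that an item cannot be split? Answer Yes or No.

A valid assignment using 7 bins:
  bin 1: 13 = 13
  bin 2: 12 + 3 = 15
  bin 3: 9 + 6 = 15
  bin 4: 7 + 7 = 14
  bin 5: 7 + 7 = 14
  bin 6: 6 + 6 = 12
  bin 7: 6 + 4 = 10
That uses only 7 ≤ 8, so 8 bins are enough.

Yes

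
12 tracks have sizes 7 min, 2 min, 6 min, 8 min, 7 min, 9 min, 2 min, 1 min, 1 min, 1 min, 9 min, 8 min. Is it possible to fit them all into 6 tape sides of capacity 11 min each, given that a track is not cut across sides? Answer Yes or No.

No

Total = 61 min; ⌈61/11⌉ = 6.
7 tracks each exceed half the capacity and cannot share a side, forcing at least 7 tape sides.
At least 7 tape sides are required, but only 6 are allowed.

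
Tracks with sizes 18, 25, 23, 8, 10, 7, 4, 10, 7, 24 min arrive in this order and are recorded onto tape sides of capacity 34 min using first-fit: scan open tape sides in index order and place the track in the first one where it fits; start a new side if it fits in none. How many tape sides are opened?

  18 → side 1 (new)  [load 18/34]
  25 → side 2 (new)  [load 25/34]
  23 → side 3 (new)  [load 23/34]
  8 → side 1  [load 26/34]
  10 → side 3  [load 33/34]
  7 → side 1  [load 33/34]
  4 → side 2  [load 29/34]
  10 → side 4 (new)  [load 10/34]
  7 → side 4  [load 17/34]
  24 → side 5 (new)  [load 24/34]
5 tape sides opened.

5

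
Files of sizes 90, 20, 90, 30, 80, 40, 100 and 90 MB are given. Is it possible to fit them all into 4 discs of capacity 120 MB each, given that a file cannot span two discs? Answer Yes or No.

Total = 540 MB; ⌈540/120⌉ = 5.
At least 5 discs are required, but only 4 are allowed.

No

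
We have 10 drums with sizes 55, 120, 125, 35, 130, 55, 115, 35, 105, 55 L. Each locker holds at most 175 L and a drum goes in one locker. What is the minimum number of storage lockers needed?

Total = 130 + 125 + 120 + 115 + 105 + 55 + 55 + 55 + 35 + 35 = 830 L.
Lower bound: ⌈830/175⌉ = 5 storage lockers.
A packing using 5 storage lockers:
  locker 1: 130 + 35 = 165
  locker 2: 125 + 35 = 160
  locker 3: 120 + 55 = 175
  locker 4: 115 + 55 = 170
  locker 5: 105 + 55 = 160
This matches the lower bound, so 5 is optimal.

5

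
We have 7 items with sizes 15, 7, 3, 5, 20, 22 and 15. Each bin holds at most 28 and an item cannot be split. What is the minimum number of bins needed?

Total = 22 + 20 + 15 + 15 + 7 + 5 + 3 = 87.
Lower bound: ⌈87/28⌉ = 4 bins.
A packing using 4 bins:
  bin 1: 22 + 5 = 27
  bin 2: 20 + 7 = 27
  bin 3: 15 + 3 = 18
  bin 4: 15 = 15
This matches the lower bound, so 4 is optimal.

4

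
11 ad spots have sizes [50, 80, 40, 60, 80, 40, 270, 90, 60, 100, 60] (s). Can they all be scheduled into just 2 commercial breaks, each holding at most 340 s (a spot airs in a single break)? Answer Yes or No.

No

Total = 930 s; ⌈930/340⌉ = 3.
At least 3 commercial breaks are required, but only 2 are allowed.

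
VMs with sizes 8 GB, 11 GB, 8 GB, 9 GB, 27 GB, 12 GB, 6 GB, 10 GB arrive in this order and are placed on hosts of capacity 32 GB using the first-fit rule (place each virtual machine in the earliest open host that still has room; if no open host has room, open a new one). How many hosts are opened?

  8 → host 1 (new)  [load 8/32]
  11 → host 1  [load 19/32]
  8 → host 1  [load 27/32]
  9 → host 2 (new)  [load 9/32]
  27 → host 3 (new)  [load 27/32]
  12 → host 2  [load 21/32]
  6 → host 2  [load 27/32]
  10 → host 4 (new)  [load 10/32]
4 hosts opened.

4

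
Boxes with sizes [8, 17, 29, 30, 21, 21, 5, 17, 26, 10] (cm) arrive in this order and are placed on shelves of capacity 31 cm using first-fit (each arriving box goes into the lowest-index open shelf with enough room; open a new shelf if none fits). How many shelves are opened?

  8 → shelf 1 (new)  [load 8/31]
  17 → shelf 1  [load 25/31]
  29 → shelf 2 (new)  [load 29/31]
  30 → shelf 3 (new)  [load 30/31]
  21 → shelf 4 (new)  [load 21/31]
  21 → shelf 5 (new)  [load 21/31]
  5 → shelf 1  [load 30/31]
  17 → shelf 6 (new)  [load 17/31]
  26 → shelf 7 (new)  [load 26/31]
  10 → shelf 4  [load 31/31]
7 shelves opened.

7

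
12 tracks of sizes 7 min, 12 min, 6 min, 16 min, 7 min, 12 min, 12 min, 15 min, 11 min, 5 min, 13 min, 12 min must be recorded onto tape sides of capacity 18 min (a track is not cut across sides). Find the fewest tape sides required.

Total = 16 + 15 + 13 + 12 + 12 + 12 + 12 + 11 + 7 + 7 + 6 + 5 = 128 min.
Lower bound: ⌈128/18⌉ = 8 tape sides.
A packing using 9 tape sides:
  side 1: 16 = 16
  side 2: 15 = 15
  side 3: 13 + 5 = 18
  side 4: 12 + 6 = 18
  side 5: 12 = 12
  side 6: 12 = 12
  side 7: 12 = 12
  side 8: 11 + 7 = 18
  side 9: 7 = 7
No arrangement into 8 tape sides stays within capacity, so 9 is optimal.

9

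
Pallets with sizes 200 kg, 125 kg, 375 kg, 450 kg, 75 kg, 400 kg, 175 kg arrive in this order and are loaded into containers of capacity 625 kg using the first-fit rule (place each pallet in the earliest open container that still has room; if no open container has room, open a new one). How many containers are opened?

4

  200 → container 1 (new)  [load 200/625]
  125 → container 1  [load 325/625]
  375 → container 2 (new)  [load 375/625]
  450 → container 3 (new)  [load 450/625]
  75 → container 1  [load 400/625]
  400 → container 4 (new)  [load 400/625]
  175 → container 1  [load 575/625]
4 containers opened.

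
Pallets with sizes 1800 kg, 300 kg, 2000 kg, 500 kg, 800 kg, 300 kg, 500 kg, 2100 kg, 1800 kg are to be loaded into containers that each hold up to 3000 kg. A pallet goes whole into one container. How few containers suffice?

Total = 2100 + 2000 + 1800 + 1800 + 800 + 500 + 500 + 300 + 300 = 10100 kg.
Lower bound: ⌈10100/3000⌉ = 4 containers.
A packing using 4 containers:
  container 1: 2100 + 800 = 2900
  container 2: 2000 + 500 + 500 = 3000
  container 3: 1800 + 300 + 300 = 2400
  container 4: 1800 = 1800
This matches the lower bound, so 4 is optimal.

4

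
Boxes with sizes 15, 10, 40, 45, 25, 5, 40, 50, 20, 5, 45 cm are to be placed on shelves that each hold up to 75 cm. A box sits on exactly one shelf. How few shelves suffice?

5

Total = 50 + 45 + 45 + 40 + 40 + 25 + 20 + 15 + 10 + 5 + 5 = 300 cm.
Lower bound: ⌈300/75⌉ = 4 shelves.
Also, 5 boxes each exceed 75/2 cm, and no two of those can share a shelf, so at least 5 shelves are needed.
A packing using 5 shelves:
  shelf 1: 50 + 25 = 75
  shelf 2: 45 + 20 + 10 = 75
  shelf 3: 45 + 15 + 5 + 5 = 70
  shelf 4: 40 = 40
  shelf 5: 40 = 40
This matches the lower bound, so 5 is optimal.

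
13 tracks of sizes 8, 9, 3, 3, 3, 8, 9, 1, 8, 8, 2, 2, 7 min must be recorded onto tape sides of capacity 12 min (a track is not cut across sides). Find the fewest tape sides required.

7

Total = 9 + 9 + 8 + 8 + 8 + 8 + 7 + 3 + 3 + 3 + 2 + 2 + 1 = 71 min.
Lower bound: ⌈71/12⌉ = 6 tape sides.
Also, 7 tracks each exceed 6 min, and no two of those can share a side, so at least 7 tape sides are needed.
A packing using 7 tape sides:
  side 1: 9 + 3 = 12
  side 2: 9 + 3 = 12
  side 3: 8 + 3 + 1 = 12
  side 4: 8 + 2 + 2 = 12
  side 5: 8 = 8
  side 6: 8 = 8
  side 7: 7 = 7
This matches the lower bound, so 7 is optimal.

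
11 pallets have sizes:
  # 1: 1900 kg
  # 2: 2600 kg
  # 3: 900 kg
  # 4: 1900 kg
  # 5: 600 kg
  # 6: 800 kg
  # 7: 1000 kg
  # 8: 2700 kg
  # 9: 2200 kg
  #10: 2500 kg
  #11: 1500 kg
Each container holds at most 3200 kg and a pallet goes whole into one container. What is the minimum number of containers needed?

7

Total = 2700 + 2600 + 2500 + 2200 + 1900 + 1900 + 1500 + 1000 + 900 + 800 + 600 = 18600 kg.
Lower bound: ⌈18600/3200⌉ = 6 containers.
A packing using 7 containers:
  container 1: 2700 = 2700
  container 2: 2600 + 600 = 3200
  container 3: 2500 = 2500
  container 4: 2200 + 1000 = 3200
  container 5: 1900 + 900 = 2800
  container 6: 1900 + 800 = 2700
  container 7: 1500 = 1500
No arrangement into 6 containers stays within capacity, so 7 is optimal.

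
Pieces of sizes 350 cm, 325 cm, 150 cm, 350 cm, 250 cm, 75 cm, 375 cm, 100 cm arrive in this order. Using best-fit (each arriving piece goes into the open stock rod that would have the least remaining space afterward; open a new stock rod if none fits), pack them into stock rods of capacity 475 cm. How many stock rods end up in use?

5

  350 → stock rod 1 (new)  [load 350/475]
  325 → stock rod 2 (new)  [load 325/475]
  150 → stock rod 2  [load 475/475]
  350 → stock rod 3 (new)  [load 350/475]
  250 → stock rod 4 (new)  [load 250/475]
  75 → stock rod 1  [load 425/475]
  375 → stock rod 5 (new)  [load 375/475]
  100 → stock rod 5  [load 475/475]
5 stock rods opened.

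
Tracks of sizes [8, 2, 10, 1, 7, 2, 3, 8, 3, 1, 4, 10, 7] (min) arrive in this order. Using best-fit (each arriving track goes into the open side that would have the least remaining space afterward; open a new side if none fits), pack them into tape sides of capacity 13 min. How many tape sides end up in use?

6

  8 → side 1 (new)  [load 8/13]
  2 → side 1  [load 10/13]
  10 → side 2 (new)  [load 10/13]
  1 → side 1  [load 11/13]
  7 → side 3 (new)  [load 7/13]
  2 → side 1  [load 13/13]
  3 → side 2  [load 13/13]
  8 → side 4 (new)  [load 8/13]
  3 → side 4  [load 11/13]
  1 → side 4  [load 12/13]
  4 → side 3  [load 11/13]
  10 → side 5 (new)  [load 10/13]
  7 → side 6 (new)  [load 7/13]
6 tape sides opened.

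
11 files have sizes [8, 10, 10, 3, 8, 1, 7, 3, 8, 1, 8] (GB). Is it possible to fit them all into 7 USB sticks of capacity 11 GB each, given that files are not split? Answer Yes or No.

A valid assignment using 7 USB sticks:
  USB stick 1: 10 + 1 = 11
  USB stick 2: 10 + 1 = 11
  USB stick 3: 8 + 3 = 11
  USB stick 4: 8 + 3 = 11
  USB stick 5: 8 = 8
  USB stick 6: 8 = 8
  USB stick 7: 7 = 7
Every load is within 11 GB, so 7 USB sticks suffice.

Yes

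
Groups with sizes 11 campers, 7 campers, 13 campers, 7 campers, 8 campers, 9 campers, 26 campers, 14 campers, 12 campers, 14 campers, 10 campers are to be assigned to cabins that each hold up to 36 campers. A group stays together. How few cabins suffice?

Total = 26 + 14 + 14 + 13 + 12 + 11 + 10 + 9 + 8 + 7 + 7 = 131 campers.
Lower bound: ⌈131/36⌉ = 4 cabins.
A packing using 4 cabins:
  cabin 1: 26 + 10 = 36
  cabin 2: 14 + 14 + 8 = 36
  cabin 3: 13 + 12 + 11 = 36
  cabin 4: 9 + 7 + 7 = 23
This matches the lower bound, so 4 is optimal.

4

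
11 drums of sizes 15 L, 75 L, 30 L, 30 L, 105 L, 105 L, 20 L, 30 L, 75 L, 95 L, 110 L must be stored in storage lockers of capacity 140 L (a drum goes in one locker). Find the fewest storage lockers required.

Total = 110 + 105 + 105 + 95 + 75 + 75 + 30 + 30 + 30 + 20 + 15 = 690 L.
Lower bound: ⌈690/140⌉ = 5 storage lockers.
Also, 6 drums each exceed 70 L, and no two of those can share a locker, so at least 6 storage lockers are needed.
A packing using 6 storage lockers:
  locker 1: 110 + 30 = 140
  locker 2: 105 + 30 = 135
  locker 3: 105 + 30 = 135
  locker 4: 95 + 20 + 15 = 130
  locker 5: 75 = 75
  locker 6: 75 = 75
This matches the lower bound, so 6 is optimal.

6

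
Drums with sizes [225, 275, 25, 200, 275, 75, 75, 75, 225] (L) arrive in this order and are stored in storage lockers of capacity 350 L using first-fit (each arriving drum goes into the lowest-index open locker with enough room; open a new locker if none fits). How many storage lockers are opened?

5

  225 → locker 1 (new)  [load 225/350]
  275 → locker 2 (new)  [load 275/350]
  25 → locker 1  [load 250/350]
  200 → locker 3 (new)  [load 200/350]
  275 → locker 4 (new)  [load 275/350]
  75 → locker 1  [load 325/350]
  75 → locker 2  [load 350/350]
  75 → locker 3  [load 275/350]
  225 → locker 5 (new)  [load 225/350]
5 storage lockers opened.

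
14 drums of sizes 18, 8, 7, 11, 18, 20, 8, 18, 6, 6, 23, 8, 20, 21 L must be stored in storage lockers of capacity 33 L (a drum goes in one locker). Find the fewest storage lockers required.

Total = 23 + 21 + 20 + 20 + 18 + 18 + 18 + 11 + 8 + 8 + 8 + 7 + 6 + 6 = 192 L.
Lower bound: ⌈192/33⌉ = 6 storage lockers.
Also, 7 drums each exceed 33/2 L, and no two of those can share a locker, so at least 7 storage lockers are needed.
A packing using 7 storage lockers:
  locker 1: 23 + 8 = 31
  locker 2: 21 + 11 = 32
  locker 3: 20 + 8 = 28
  locker 4: 20 + 8 = 28
  locker 5: 18 + 7 + 6 = 31
  locker 6: 18 + 6 = 24
  locker 7: 18 = 18
This matches the lower bound, so 7 is optimal.

7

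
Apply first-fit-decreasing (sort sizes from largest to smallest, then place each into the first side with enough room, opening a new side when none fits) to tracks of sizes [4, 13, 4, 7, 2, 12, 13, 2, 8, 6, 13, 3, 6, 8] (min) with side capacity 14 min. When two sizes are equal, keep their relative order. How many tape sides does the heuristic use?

8

Sorted descending: 13, 13, 13, 12, 8, 8, 7, 6, 6, 4, 4, 3, 2, 2.
  13 → side 1 (new)  [load 13/14]
  13 → side 2 (new)  [load 13/14]
  13 → side 3 (new)  [load 13/14]
  12 → side 4 (new)  [load 12/14]
  8 → side 5 (new)  [load 8/14]
  8 → side 6 (new)  [load 8/14]
  7 → side 7 (new)  [load 7/14]
  6 → side 5  [load 14/14]
  6 → side 6  [load 14/14]
  4 → side 7  [load 11/14]
  4 → side 8 (new)  [load 4/14]
  3 → side 7  [load 14/14]
  2 → side 4  [load 14/14]
  2 → side 8  [load 6/14]
8 tape sides opened.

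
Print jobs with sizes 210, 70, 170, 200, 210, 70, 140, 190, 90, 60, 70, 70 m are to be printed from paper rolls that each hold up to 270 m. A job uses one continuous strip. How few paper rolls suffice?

Total = 210 + 210 + 200 + 190 + 170 + 140 + 90 + 70 + 70 + 70 + 70 + 60 = 1550 m.
Lower bound: ⌈1550/270⌉ = 6 paper rolls.
A packing using 7 paper rolls:
  roll 1: 210 + 60 = 270
  roll 2: 210 = 210
  roll 3: 200 + 70 = 270
  roll 4: 190 + 70 = 260
  roll 5: 170 + 90 = 260
  roll 6: 140 + 70 = 210
  roll 7: 70 = 70
No arrangement into 6 paper rolls stays within capacity, so 7 is optimal.

7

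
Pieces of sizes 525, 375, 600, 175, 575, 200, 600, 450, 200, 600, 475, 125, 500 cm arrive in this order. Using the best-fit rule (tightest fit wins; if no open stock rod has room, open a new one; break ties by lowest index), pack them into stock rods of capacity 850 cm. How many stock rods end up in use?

8

  525 → stock rod 1 (new)  [load 525/850]
  375 → stock rod 2 (new)  [load 375/850]
  600 → stock rod 3 (new)  [load 600/850]
  175 → stock rod 3  [load 775/850]
  575 → stock rod 4 (new)  [load 575/850]
  200 → stock rod 4  [load 775/850]
  600 → stock rod 5 (new)  [load 600/850]
  450 → stock rod 2  [load 825/850]
  200 → stock rod 5  [load 800/850]
  600 → stock rod 6 (new)  [load 600/850]
  475 → stock rod 7 (new)  [load 475/850]
  125 → stock rod 6  [load 725/850]
  500 → stock rod 8 (new)  [load 500/850]
8 stock rods opened.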